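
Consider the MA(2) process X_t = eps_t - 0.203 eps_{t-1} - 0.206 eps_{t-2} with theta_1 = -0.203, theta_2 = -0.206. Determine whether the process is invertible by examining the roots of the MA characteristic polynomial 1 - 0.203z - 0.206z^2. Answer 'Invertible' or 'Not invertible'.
\text{Invertible}

The MA(q) characteristic polynomial is P(z) = 1 - 0.203z - 0.206z^2.
Invertibility requires all roots to lie outside the unit circle, i.e. |z| > 1 for every root.
Set 1 + (-0.203) z + (-0.206) z^2 = 0, i.e. a z^2 + b z + c = 0 with a = -0.206, b = -0.203, c = 1.
Discriminant D = b^2 - 4ac = (-0.203)^2 - 4*(-0.206)*1 = 0.041209 - (-0.824) = 0.865209.
D >= 0, so the roots are real: z = (-b +/- sqrt(D)) / (2a) = (0.203 +/- 0.930166) / (-0.412).
  z_1 = (0.203 + 0.930166) / (-0.412) = -2.7504,   |z_1| = 2.7504.
  z_2 = (0.203 - 0.930166) / (-0.412) = 1.765,   |z_2| = 1.765.
Moduli of all roots: 2.7504, 1.7650.
All moduli strictly greater than 1? Yes.
Verdict: Invertible.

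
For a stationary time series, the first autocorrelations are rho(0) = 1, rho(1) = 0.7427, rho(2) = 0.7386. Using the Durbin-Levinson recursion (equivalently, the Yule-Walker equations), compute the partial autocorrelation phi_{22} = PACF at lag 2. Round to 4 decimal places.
\phi_{22} = 0.4170

The PACF at lag k is phi_{kk}, the last component of the solution
to the Yule-Walker system G_k phi = r_k where
  (G_k)_{ij} = rho(|i - j|), (r_k)_i = rho(i), i,j = 1..k.
Equivalently, Durbin-Levinson gives phi_{kk} iteratively:
  phi_{11} = rho(1)
  phi_{kk} = [rho(k) - sum_{j=1..k-1} phi_{k-1,j} rho(k-j)]
            / [1 - sum_{j=1..k-1} phi_{k-1,j} rho(j)],
  phi_{k,j} = phi_{k-1,j} - phi_{kk} phi_{k-1,k-j},  j = 1..k-1.
Step k = 1:
  phi_11 = rho(1) = 0.7427.
Step k = 2:
  phi_22 = [rho(2) - phi_11 rho(1)] / [1 - phi_11 rho(1)] = [0.7386 - (0.7427)(0.7427)] / [1 - (0.7427)(0.7427)]
         = 0.18699671 / 0.44839671 = 0.417.
Therefore phi_{22} = 0.4170.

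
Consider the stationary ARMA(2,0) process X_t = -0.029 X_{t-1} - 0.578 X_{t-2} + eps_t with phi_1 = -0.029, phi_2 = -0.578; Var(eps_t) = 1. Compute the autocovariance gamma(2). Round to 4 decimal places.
\gamma(2) = -0.8675

Multiply the model equation by X_{t-k} and take expectations. With theta_0 = psi_0 = 1 and psi_j the MA(infinity) weights, this gives
  gamma(k) - sum_i phi_i gamma(k-i) = c_k,
  c_k = sigma^2 * sum_{j=k..q} theta_j psi_{j-k}   (c_k = 0 for k > q),
using gamma(-m) = gamma(m).
Pure AR (q = 0): c_0 = sigma^2 = 1, c_k = 0 for k >= 1.
Equations for k = 0, 1, 2 (AR order 2, c_2 = 0):
  (E0) gamma(0) = phi_1 gamma(1) + phi_2 gamma(2) + c_0
  (E1) gamma(1) = phi_1 gamma(0) + phi_2 gamma(1) + c_1
  (E2) gamma(2) = phi_1 gamma(1) + phi_2 gamma(0)
From (E1): gamma(1) = A gamma(0) + B with
  A = phi_1 / (1 - phi_2) = -0.029 / 1.578 = -0.018378,   B = c_1 / (1 - phi_2) = 0 / 1.578 = 0.
Insert (E2) into (E0): gamma(0) (1 - phi_2^2) = phi_1 (1 + phi_2) gamma(1) + c_0.
  phi_1 (1 + phi_2) = (-0.029)(0.422) = -0.012238,   1 - phi_2^2 = 0.665916.
Replace gamma(1) by A gamma(0) + B and collect gamma(0):
  gamma(0) [0.665916 - (-0.012238)(-0.018378)] = c_0 = 1
  gamma(0) * 0.665691 = 1
  gamma(0) = 1 / 0.665691 = 1.502198.
  gamma(1) = A gamma(0) = (-0.018378)(1.502198) = -0.027607.
  gamma(2) = phi_1 gamma(1) + phi_2 gamma(0) = (-0.029)(-0.027607) + (-0.578)(1.502198) = -0.86747.
Therefore gamma(2) = -0.8675 (to 4 decimal places).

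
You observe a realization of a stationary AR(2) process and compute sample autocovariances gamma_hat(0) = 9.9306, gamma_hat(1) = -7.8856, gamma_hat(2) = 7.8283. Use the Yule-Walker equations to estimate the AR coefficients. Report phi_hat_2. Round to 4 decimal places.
\hat\phi_{2} = 0.4270

The Yule-Walker equations for an AR(p) process read, in matrix form,
  Gamma_p phi = r_p,   with   (Gamma_p)_{ij} = gamma(|i - j|),
                       (r_p)_i = gamma(i),   i,j = 1..p.
Substitute the sample gammas (Toeplitz matrix and right-hand side of size 2):
  Gamma_p = [[9.9306, -7.8856], [-7.8856, 9.9306]]
  r_p     = [-7.8856, 7.8283]
Written out:
  9.9306 phi_1 - 7.8856 phi_2 = -7.8856
  -7.8856 phi_1 + 9.9306 phi_2 = 7.8283
Solve by Cramer's rule:
  det = gamma(0)^2 - gamma(1)^2 = (9.9306)^2 - (-7.8856)^2 = 98.61681636 - 62.18268736 = 36.434129
  phi_hat_1 = [gamma(1) gamma(0) - gamma(1) gamma(2)] / det = [(-7.8856)(9.9306) - (-7.8856)(7.8283)] / 36.434129 = -16.57789688 / 36.434129 = -0.455
  phi_hat_2 = [gamma(0) gamma(2) - gamma(1)^2] / det = [(9.9306)(7.8283) - (-7.8856)^2] / 36.434129 = 15.55702862 / 36.434129 = 0.427
So phi_hat = [-0.4550, 0.4270].
Therefore phi_hat_2 = 0.4270.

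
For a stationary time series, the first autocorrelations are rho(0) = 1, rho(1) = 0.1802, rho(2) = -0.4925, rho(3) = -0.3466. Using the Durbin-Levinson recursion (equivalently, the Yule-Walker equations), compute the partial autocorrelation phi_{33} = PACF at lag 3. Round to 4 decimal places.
\phi_{33} = -0.1639

The PACF at lag k is phi_{kk}, the last component of the solution
to the Yule-Walker system G_k phi = r_k where
  (G_k)_{ij} = rho(|i - j|), (r_k)_i = rho(i), i,j = 1..k.
Equivalently, Durbin-Levinson gives phi_{kk} iteratively:
  phi_{11} = rho(1)
  phi_{kk} = [rho(k) - sum_{j=1..k-1} phi_{k-1,j} rho(k-j)]
            / [1 - sum_{j=1..k-1} phi_{k-1,j} rho(j)],
  phi_{k,j} = phi_{k-1,j} - phi_{kk} phi_{k-1,k-j},  j = 1..k-1.
Step k = 1:
  phi_11 = rho(1) = 0.1802.
Step k = 2:
  phi_22 = [rho(2) - phi_11 rho(1)] / [1 - phi_11 rho(1)] = [-0.4925 - (0.1802)(0.1802)] / [1 - (0.1802)(0.1802)]
         = -0.52497204 / 0.96752796 = -0.542591.
  Update: phi_21 = phi_11 - phi_22 phi_11 = 0.1802 - (-0.542591)(0.1802) = 0.277975.
Step k = 3:
  phi_33 = [rho(3) - phi_21 rho(2) - phi_22 rho(1)] / [1 - phi_21 rho(1) - phi_22 rho(2)]
    numerator   = -0.3466 - (0.277975)(-0.4925) - (-0.542591)(0.1802) = -0.11192244
    denominator = 1 - (0.277975)(0.1802) - (-0.542591)(-0.4925) = 0.68268281
  phi_33 = -0.11192244 / 0.68268281 = -0.1639.
Therefore phi_{33} = -0.1639.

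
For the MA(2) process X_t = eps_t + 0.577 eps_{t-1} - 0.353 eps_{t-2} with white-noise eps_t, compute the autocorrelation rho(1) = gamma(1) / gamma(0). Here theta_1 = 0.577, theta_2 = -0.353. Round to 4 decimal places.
\rho(1) = 0.2561

For an MA(q) process with theta_0 = 1, the autocovariance is
  gamma(k) = sigma^2 * sum_{i=0..q-k} theta_i * theta_{i+k},
and rho(k) = gamma(k) / gamma(0). Sigma^2 cancels.
  numerator   = (1)*(0.577) + (0.577)*(-0.353) = 0.373319.
  denominator = (1)^2 + (0.577)^2 + (-0.353)^2 = 1.457538.
  rho(1) = 0.373319 / 1.457538 = 0.2561.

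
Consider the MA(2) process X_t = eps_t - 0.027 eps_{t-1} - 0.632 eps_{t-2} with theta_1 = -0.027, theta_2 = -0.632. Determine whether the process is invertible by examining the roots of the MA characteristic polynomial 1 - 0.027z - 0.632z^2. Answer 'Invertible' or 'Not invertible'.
\text{Invertible}

The MA(q) characteristic polynomial is P(z) = 1 - 0.027z - 0.632z^2.
Invertibility requires all roots to lie outside the unit circle, i.e. |z| > 1 for every root.
Set 1 + (-0.027) z + (-0.632) z^2 = 0, i.e. a z^2 + b z + c = 0 with a = -0.632, b = -0.027, c = 1.
Discriminant D = b^2 - 4ac = (-0.027)^2 - 4*(-0.632)*1 = 0.000729 - (-2.528) = 2.528729.
D >= 0, so the roots are real: z = (-b +/- sqrt(D)) / (2a) = (0.027 +/- 1.590198) / (-1.264).
  z_1 = (0.027 + 1.590198) / (-1.264) = -1.2794,   |z_1| = 1.2794.
  z_2 = (0.027 - 1.590198) / (-1.264) = 1.2367,   |z_2| = 1.2367.
Moduli of all roots: 1.2794, 1.2367.
All moduli strictly greater than 1? Yes.
Verdict: Invertible.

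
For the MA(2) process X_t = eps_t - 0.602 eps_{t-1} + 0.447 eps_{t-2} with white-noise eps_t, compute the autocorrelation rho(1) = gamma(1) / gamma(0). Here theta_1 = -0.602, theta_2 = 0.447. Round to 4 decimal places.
\rho(1) = -0.5576

For an MA(q) process with theta_0 = 1, the autocovariance is
  gamma(k) = sigma^2 * sum_{i=0..q-k} theta_i * theta_{i+k},
and rho(k) = gamma(k) / gamma(0). Sigma^2 cancels.
  numerator   = (1)*(-0.602) + (-0.602)*(0.447) = -0.871094.
  denominator = (1)^2 + (-0.602)^2 + (0.447)^2 = 1.562213.
  rho(1) = -0.871094 / 1.562213 = -0.5576.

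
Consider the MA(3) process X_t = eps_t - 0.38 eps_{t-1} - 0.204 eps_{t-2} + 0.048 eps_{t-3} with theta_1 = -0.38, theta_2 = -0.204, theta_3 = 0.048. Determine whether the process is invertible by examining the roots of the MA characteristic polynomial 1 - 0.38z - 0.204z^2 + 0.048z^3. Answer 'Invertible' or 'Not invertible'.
\text{Invertible}

The MA(q) characteristic polynomial is P(z) = 1 - 0.38z - 0.204z^2 + 0.048z^3.
Invertibility requires all roots to lie outside the unit circle, i.e. |z| > 1 for every root.
Degree 3: look for a simple real root z0 first, then factor out (1 - z/z0) and solve the remaining quadratic.
Testing z0 = 5: P(5) = 1 + (-0.38)(5) + (-0.204)(5)^2 + (0.048)(5)^3
  = 1 + (-1.9) + (-5.1) + (6) = 0.  So z_0 = 5 is a root, |z_0| = 5.
Divide out the factor (1 - 0.2 z) = (1 - z/z0) (since 1/z0 = 0.2):
  P(z) = (1 - 0.2 z)(1 + (-0.18) z + (-0.24) z^2)
  [check: z-coef -0.18 - (0.2) = -0.38; z^2-coef -0.24 - (0.2)(-0.18) = -0.204; z^3-coef -(0.2)(-0.24) = 0.048.]
Remaining roots from the quadratic factor 1 + (-0.18) z + (-0.24) z^2:
  Set 1 + (-0.18) z + (-0.24) z^2 = 0, i.e. a z^2 + b z + c = 0 with a = -0.24, b = -0.18, c = 1.
  Discriminant D = b^2 - 4ac = (-0.18)^2 - 4*(-0.24)*1 = 0.0324 - (-0.96) = 0.9924.
  D >= 0, so the roots are real: z = (-b +/- sqrt(D)) / (2a) = (0.18 +/- 0.996193) / (-0.48).
    z_1 = (0.18 + 0.996193) / (-0.48) = -2.4504,   |z_1| = 2.4504.
    z_2 = (0.18 - 0.996193) / (-0.48) = 1.7004,   |z_2| = 1.7004.
Moduli of all roots: 5.0000, 2.4504, 1.7004.
All moduli strictly greater than 1? Yes.
Verdict: Invertible.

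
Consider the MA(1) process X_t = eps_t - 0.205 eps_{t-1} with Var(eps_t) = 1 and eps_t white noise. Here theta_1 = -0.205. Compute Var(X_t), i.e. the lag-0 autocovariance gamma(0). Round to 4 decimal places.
\gamma(0) = 1.0420

For an MA(q) process X_t = eps_t + sum_i theta_i eps_{t-i} with
Var(eps_t) = sigma^2, the variance is
  gamma(0) = sigma^2 * (1 + sum_i theta_i^2).
  sum_i theta_i^2 = (-0.205)^2 = 0.042025.
  gamma(0) = 1 * (1 + 0.042025) = 1 * 1.042025 = 1.042025, which rounds to 1.0420.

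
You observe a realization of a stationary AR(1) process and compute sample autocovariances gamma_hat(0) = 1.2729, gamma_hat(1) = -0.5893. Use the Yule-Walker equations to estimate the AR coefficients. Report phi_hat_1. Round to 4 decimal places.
\hat\phi_{1} = -0.4630

The Yule-Walker equations for an AR(p) process read, in matrix form,
  Gamma_p phi = r_p,   with   (Gamma_p)_{ij} = gamma(|i - j|),
                       (r_p)_i = gamma(i),   i,j = 1..p.
Substitute the sample gammas (Toeplitz matrix and right-hand side of size 1):
  Gamma_p = [[1.2729]]
  r_p     = [-0.5893]
With p = 1 this is the single equation gamma(0) phi_1 = gamma(1):
  phi_hat_1 = gamma(1) / gamma(0) = -0.5893 / 1.2729 = -0.4630.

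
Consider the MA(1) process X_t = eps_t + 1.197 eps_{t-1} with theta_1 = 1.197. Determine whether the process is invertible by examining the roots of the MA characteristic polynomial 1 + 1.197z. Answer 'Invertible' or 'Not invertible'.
\text{Not invertible}

The MA(q) characteristic polynomial is P(z) = 1 + 1.197z.
Invertibility requires all roots to lie outside the unit circle, i.e. |z| > 1 for every root.
This is linear in z: 1 + (1.197) z = 0  =>  z = -1/(1.197) = -0.835422,  |z| = 0.835422.
Moduli of all roots: 0.8354.
All moduli strictly greater than 1? No.
Verdict: Not invertible.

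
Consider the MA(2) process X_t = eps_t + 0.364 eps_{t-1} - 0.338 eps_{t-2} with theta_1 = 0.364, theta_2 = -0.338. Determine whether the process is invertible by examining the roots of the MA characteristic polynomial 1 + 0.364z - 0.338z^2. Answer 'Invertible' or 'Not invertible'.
\text{Invertible}

The MA(q) characteristic polynomial is P(z) = 1 + 0.364z - 0.338z^2.
Invertibility requires all roots to lie outside the unit circle, i.e. |z| > 1 for every root.
Set 1 + (0.364) z + (-0.338) z^2 = 0, i.e. a z^2 + b z + c = 0 with a = -0.338, b = 0.364, c = 1.
Discriminant D = b^2 - 4ac = (0.364)^2 - 4*(-0.338)*1 = 0.132496 - (-1.352) = 1.484496.
D >= 0, so the roots are real: z = (-b +/- sqrt(D)) / (2a) = (-0.364 +/- 1.218399) / (-0.676).
  z_1 = (-0.364 + 1.218399) / (-0.676) = -1.2639,   |z_1| = 1.2639.
  z_2 = (-0.364 - 1.218399) / (-0.676) = 2.3408,   |z_2| = 2.3408.
Moduli of all roots: 1.2639, 2.3408.
All moduli strictly greater than 1? Yes.
Verdict: Invertible.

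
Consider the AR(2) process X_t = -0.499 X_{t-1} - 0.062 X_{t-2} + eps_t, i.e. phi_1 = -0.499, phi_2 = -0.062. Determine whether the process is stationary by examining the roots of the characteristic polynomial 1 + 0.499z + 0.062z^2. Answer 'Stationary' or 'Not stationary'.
\text{Stationary}

The AR(p) characteristic polynomial is P(z) = 1 + 0.499z + 0.062z^2.
Stationarity requires all roots to lie outside the unit circle, i.e. |z| > 1 for every root.
Set 1 + (0.499) z + (0.062) z^2 = 0, i.e. a z^2 + b z + c = 0 with a = 0.062, b = 0.499, c = 1.
Discriminant D = b^2 - 4ac = (0.499)^2 - 4*(0.062)*1 = 0.249001 - (0.248) = 0.001001.
D >= 0, so the roots are real: z = (-b +/- sqrt(D)) / (2a) = (-0.499 +/- 0.031639) / (0.124).
  z_1 = (-0.499 + 0.031639) / (0.124) = -3.769,   |z_1| = 3.769.
  z_2 = (-0.499 - 0.031639) / (0.124) = -4.2793,   |z_2| = 4.2793.
Moduli of all roots: 3.7690, 4.2793.
All moduli strictly greater than 1? Yes.
Verdict: Stationary.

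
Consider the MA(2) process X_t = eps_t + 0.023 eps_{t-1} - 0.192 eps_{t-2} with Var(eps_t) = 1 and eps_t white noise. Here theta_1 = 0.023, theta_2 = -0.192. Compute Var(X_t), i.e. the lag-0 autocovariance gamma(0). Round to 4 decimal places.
\gamma(0) = 1.0374

For an MA(q) process X_t = eps_t + sum_i theta_i eps_{t-i} with
Var(eps_t) = sigma^2, the variance is
  gamma(0) = sigma^2 * (1 + sum_i theta_i^2).
  sum_i theta_i^2 = (0.023)^2 + (-0.192)^2 = 0.000529 + 0.036864 = 0.037393.
  gamma(0) = 1 * (1 + 0.037393) = 1 * 1.037393 = 1.037393, which rounds to 1.0374.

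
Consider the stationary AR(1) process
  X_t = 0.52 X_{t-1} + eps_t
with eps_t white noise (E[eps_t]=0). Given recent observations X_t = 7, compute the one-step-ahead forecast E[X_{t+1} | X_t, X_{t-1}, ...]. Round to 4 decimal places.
E[X_{t+1} \mid \mathcal F_t] = 3.6400

For an AR(p) model X_t = c + sum_i phi_i X_{t-i} + eps_t, the
one-step-ahead conditional mean is
  E[X_{t+1} | X_t, ...] = c + sum_i phi_i X_{t+1-i}.
Substitute known values:
  E[X_{t+1} | ...] = (0.52) * (7)
                   = 3.6400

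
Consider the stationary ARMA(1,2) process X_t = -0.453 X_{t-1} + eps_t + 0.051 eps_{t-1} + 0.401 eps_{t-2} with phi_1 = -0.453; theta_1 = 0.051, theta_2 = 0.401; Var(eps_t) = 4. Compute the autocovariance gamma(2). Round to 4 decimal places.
\gamma(2) = 3.1083

Multiply the model equation by X_{t-k} and take expectations. With theta_0 = psi_0 = 1 and psi_j the MA(infinity) weights, this gives
  gamma(k) - sum_i phi_i gamma(k-i) = c_k,
  c_k = sigma^2 * sum_{j=k..q} theta_j psi_{j-k}   (c_k = 0 for k > q),
using gamma(-m) = gamma(m).
psi-weights needed (psi_j = theta_j + sum_i phi_i psi_{j-i}):
  psi_1 = theta_1 + phi_1 = 0.051 + (-0.453) = -0.402
  psi_2 = theta_2 + phi_1 psi_1 = 0.401 + (-0.453)(-0.402) = 0.583106
Right-hand sides:
  c_0 = sigma^2 (1 + theta_1 psi_1 + theta_2 psi_2) = 4 * (1 + (0.051)(-0.402) + (0.401)(0.583106)) = 4 * 1.213324 = 4.853294
  c_1 = sigma^2 (theta_1 + theta_2 psi_1) = 4 * (0.051 + (0.401)(-0.402)) = -0.440808
  c_2 = sigma^2 theta_2 = 4 * (0.401) = 1.604
Equations for k = 0 and k = 1 (AR order 1):
  gamma(0) = phi_1 gamma(1) + c_0
  gamma(1) = phi_1 gamma(0) + c_1
Substituting the second into the first: gamma(0) (1 - phi_1^2) = c_0 + phi_1 c_1, so
  gamma(0) = (c_0 + phi_1 c_1) / (1 - phi_1^2) = (4.853294 + (-0.453)(-0.440808)) / (1 - (-0.453)^2) = 5.05298 / 0.794791 = 6.357621.
  gamma(1) = phi_1 gamma(0) + c_1 = (-0.453)(6.357621) + (-0.440808) = -3.32081.
For k = 2: gamma(2) = phi_1 gamma(1) + c_2
  = (-0.453)(-3.32081) + (1.604) = 3.108327.
Therefore gamma(2) = 3.1083 (to 4 decimal places).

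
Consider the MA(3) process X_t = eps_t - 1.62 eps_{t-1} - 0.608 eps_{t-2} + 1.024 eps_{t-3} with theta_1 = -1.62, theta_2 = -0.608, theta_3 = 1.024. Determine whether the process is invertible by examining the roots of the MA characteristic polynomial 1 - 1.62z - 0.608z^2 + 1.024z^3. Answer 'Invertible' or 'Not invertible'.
\text{Not invertible}

The MA(q) characteristic polynomial is P(z) = 1 - 1.62z - 0.608z^2 + 1.024z^3.
Invertibility requires all roots to lie outside the unit circle, i.e. |z| > 1 for every root.
Degree 3: look for a simple real root z0 first, then factor out (1 - z/z0) and solve the remaining quadratic.
Testing z0 = 0.625: P(0.625) = 1 + (-1.62)(0.625) + (-0.608)(0.625)^2 + (1.024)(0.625)^3
  = 1 + (-1.0125) + (-0.2375) + (0.25) = 0.  So z_0 = 0.625 is a root, |z_0| = 0.625.
Divide out the factor (1 - 1.6 z) = (1 - z/z0) (since 1/z0 = 1.6):
  P(z) = (1 - 1.6 z)(1 + (-0.02) z + (-0.64) z^2)
  [check: z-coef -0.02 - (1.6) = -1.62; z^2-coef -0.64 - (1.6)(-0.02) = -0.608; z^3-coef -(1.6)(-0.64) = 1.024.]
Remaining roots from the quadratic factor 1 + (-0.02) z + (-0.64) z^2:
  Set 1 + (-0.02) z + (-0.64) z^2 = 0, i.e. a z^2 + b z + c = 0 with a = -0.64, b = -0.02, c = 1.
  Discriminant D = b^2 - 4ac = (-0.02)^2 - 4*(-0.64)*1 = 0.0004 - (-2.56) = 2.5604.
  D >= 0, so the roots are real: z = (-b +/- sqrt(D)) / (2a) = (0.02 +/- 1.600125) / (-1.28).
    z_1 = (0.02 + 1.600125) / (-1.28) = -1.2657,   |z_1| = 1.2657.
    z_2 = (0.02 - 1.600125) / (-1.28) = 1.2345,   |z_2| = 1.2345.
Moduli of all roots: 0.6250, 1.2657, 1.2345.
All moduli strictly greater than 1? No.
Verdict: Not invertible.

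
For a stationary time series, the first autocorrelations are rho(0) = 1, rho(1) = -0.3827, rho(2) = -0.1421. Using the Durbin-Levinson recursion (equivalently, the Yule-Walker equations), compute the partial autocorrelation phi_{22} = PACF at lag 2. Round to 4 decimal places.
\phi_{22} = -0.3381

The PACF at lag k is phi_{kk}, the last component of the solution
to the Yule-Walker system G_k phi = r_k where
  (G_k)_{ij} = rho(|i - j|), (r_k)_i = rho(i), i,j = 1..k.
Equivalently, Durbin-Levinson gives phi_{kk} iteratively:
  phi_{11} = rho(1)
  phi_{kk} = [rho(k) - sum_{j=1..k-1} phi_{k-1,j} rho(k-j)]
            / [1 - sum_{j=1..k-1} phi_{k-1,j} rho(j)],
  phi_{k,j} = phi_{k-1,j} - phi_{kk} phi_{k-1,k-j},  j = 1..k-1.
Step k = 1:
  phi_11 = rho(1) = -0.3827.
Step k = 2:
  phi_22 = [rho(2) - phi_11 rho(1)] / [1 - phi_11 rho(1)] = [-0.1421 - (-0.3827)(-0.3827)] / [1 - (-0.3827)(-0.3827)]
         = -0.28855929 / 0.85354071 = -0.3381.
Therefore phi_{22} = -0.3381.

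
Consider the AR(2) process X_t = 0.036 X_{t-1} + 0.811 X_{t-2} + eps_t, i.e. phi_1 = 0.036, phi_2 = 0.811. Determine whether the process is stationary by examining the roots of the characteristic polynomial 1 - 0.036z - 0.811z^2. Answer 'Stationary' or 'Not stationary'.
\text{Stationary}

The AR(p) characteristic polynomial is P(z) = 1 - 0.036z - 0.811z^2.
Stationarity requires all roots to lie outside the unit circle, i.e. |z| > 1 for every root.
Set 1 + (-0.036) z + (-0.811) z^2 = 0, i.e. a z^2 + b z + c = 0 with a = -0.811, b = -0.036, c = 1.
Discriminant D = b^2 - 4ac = (-0.036)^2 - 4*(-0.811)*1 = 0.001296 - (-3.244) = 3.245296.
D >= 0, so the roots are real: z = (-b +/- sqrt(D)) / (2a) = (0.036 +/- 1.801471) / (-1.622).
  z_1 = (0.036 + 1.801471) / (-1.622) = -1.1328,   |z_1| = 1.1328.
  z_2 = (0.036 - 1.801471) / (-1.622) = 1.0885,   |z_2| = 1.0885.
Moduli of all roots: 1.1328, 1.0885.
All moduli strictly greater than 1? Yes.
Verdict: Stationary.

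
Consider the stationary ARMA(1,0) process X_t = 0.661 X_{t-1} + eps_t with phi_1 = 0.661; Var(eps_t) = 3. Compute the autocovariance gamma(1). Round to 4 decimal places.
\gamma(1) = 3.5217

Multiply the model equation by X_{t-k} and take expectations. With theta_0 = psi_0 = 1 and psi_j the MA(infinity) weights, this gives
  gamma(k) - sum_i phi_i gamma(k-i) = c_k,
  c_k = sigma^2 * sum_{j=k..q} theta_j psi_{j-k}   (c_k = 0 for k > q),
using gamma(-m) = gamma(m).
Pure AR (q = 0): c_0 = sigma^2 = 3, c_k = 0 for k >= 1.
Equations for k = 0 and k = 1 (AR order 1):
  gamma(0) = phi_1 gamma(1) + c_0
  gamma(1) = phi_1 gamma(0) + c_1
Substituting the second into the first: gamma(0) (1 - phi_1^2) = c_0 + phi_1 c_1, so
  gamma(0) = c_0 / (1 - phi_1^2) = 3 / (1 - (0.661)^2) = 3 / 0.563079 = 5.327849.
  gamma(1) = phi_1 gamma(0) = (0.661)(5.327849) = 3.521708.
Therefore gamma(1) = 3.5217 (to 4 decimal places).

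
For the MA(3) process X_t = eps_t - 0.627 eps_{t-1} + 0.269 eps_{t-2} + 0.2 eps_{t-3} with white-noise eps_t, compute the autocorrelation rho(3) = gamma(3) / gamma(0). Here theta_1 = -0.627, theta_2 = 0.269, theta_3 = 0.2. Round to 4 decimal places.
\rho(3) = 0.1328

For an MA(q) process with theta_0 = 1, the autocovariance is
  gamma(k) = sigma^2 * sum_{i=0..q-k} theta_i * theta_{i+k},
and rho(k) = gamma(k) / gamma(0). Sigma^2 cancels.
  numerator   = (1)*(0.2) = 0.2.
  denominator = (1)^2 + (-0.627)^2 + (0.269)^2 + (0.2)^2 = 1.50549.
  rho(3) = 0.2 / 1.50549 = 0.1328.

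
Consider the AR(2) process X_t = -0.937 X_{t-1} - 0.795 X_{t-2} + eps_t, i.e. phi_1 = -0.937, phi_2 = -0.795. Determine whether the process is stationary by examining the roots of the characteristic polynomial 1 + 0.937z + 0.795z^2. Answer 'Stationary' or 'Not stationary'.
\text{Stationary}

The AR(p) characteristic polynomial is P(z) = 1 + 0.937z + 0.795z^2.
Stationarity requires all roots to lie outside the unit circle, i.e. |z| > 1 for every root.
Set 1 + (0.937) z + (0.795) z^2 = 0, i.e. a z^2 + b z + c = 0 with a = 0.795, b = 0.937, c = 1.
Discriminant D = b^2 - 4ac = (0.937)^2 - 4*(0.795)*1 = 0.877969 - (3.18) = -2.302031.
D < 0, so the roots are the complex-conjugate pair z = (-b +/- i sqrt(-D)) / (2a) = -0.5893 +/- 0.9542i.
For a conjugate pair |z|^2 = z * conj(z) = (product of roots) = c/a = 1/(0.795) = 1.257862, so |z| = sqrt(1.257862) = 1.1215 for both roots.
Moduli of all roots: 1.1215, 1.1215.
All moduli strictly greater than 1? Yes.
Verdict: Stationary.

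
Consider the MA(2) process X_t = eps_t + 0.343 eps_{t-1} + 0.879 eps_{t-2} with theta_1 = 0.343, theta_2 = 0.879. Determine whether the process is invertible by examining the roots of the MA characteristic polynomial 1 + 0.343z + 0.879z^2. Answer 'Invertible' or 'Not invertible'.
\text{Invertible}

The MA(q) characteristic polynomial is P(z) = 1 + 0.343z + 0.879z^2.
Invertibility requires all roots to lie outside the unit circle, i.e. |z| > 1 for every root.
Set 1 + (0.343) z + (0.879) z^2 = 0, i.e. a z^2 + b z + c = 0 with a = 0.879, b = 0.343, c = 1.
Discriminant D = b^2 - 4ac = (0.343)^2 - 4*(0.879)*1 = 0.117649 - (3.516) = -3.398351.
D < 0, so the roots are the complex-conjugate pair z = (-b +/- i sqrt(-D)) / (2a) = -0.1951 +/- 1.0486i.
For a conjugate pair |z|^2 = z * conj(z) = (product of roots) = c/a = 1/(0.879) = 1.137656, so |z| = sqrt(1.137656) = 1.0666 for both roots.
Moduli of all roots: 1.0666, 1.0666.
All moduli strictly greater than 1? Yes.
Verdict: Invertible.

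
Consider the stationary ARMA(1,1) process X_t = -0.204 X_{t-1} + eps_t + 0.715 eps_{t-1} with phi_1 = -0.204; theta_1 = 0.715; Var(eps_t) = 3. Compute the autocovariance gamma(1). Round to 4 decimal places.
\gamma(1) = 1.3663

Multiply the model equation by X_{t-k} and take expectations. With theta_0 = psi_0 = 1 and psi_j the MA(infinity) weights, this gives
  gamma(k) - sum_i phi_i gamma(k-i) = c_k,
  c_k = sigma^2 * sum_{j=k..q} theta_j psi_{j-k}   (c_k = 0 for k > q),
using gamma(-m) = gamma(m).
psi-weights needed (psi_j = theta_j + sum_i phi_i psi_{j-i}):
  psi_1 = theta_1 + phi_1 = 0.715 + (-0.204) = 0.511
Right-hand sides:
  c_0 = sigma^2 (1 + theta_1 psi_1) = 3 * (1 + (0.715)(0.511)) = 3 * 1.365365 = 4.096095
  c_1 = sigma^2 theta_1 = 3 * (0.715) = 2.145
  c_2 = 0
Equations for k = 0 and k = 1 (AR order 1):
  gamma(0) = phi_1 gamma(1) + c_0
  gamma(1) = phi_1 gamma(0) + c_1
Substituting the second into the first: gamma(0) (1 - phi_1^2) = c_0 + phi_1 c_1, so
  gamma(0) = (c_0 + phi_1 c_1) / (1 - phi_1^2) = (4.096095 + (-0.204)(2.145)) / (1 - (-0.204)^2) = 3.658515 / 0.958384 = 3.817379.
  gamma(1) = phi_1 gamma(0) + c_1 = (-0.204)(3.817379) + (2.145) = 1.366255.
Therefore gamma(1) = 1.3663 (to 4 decimal places).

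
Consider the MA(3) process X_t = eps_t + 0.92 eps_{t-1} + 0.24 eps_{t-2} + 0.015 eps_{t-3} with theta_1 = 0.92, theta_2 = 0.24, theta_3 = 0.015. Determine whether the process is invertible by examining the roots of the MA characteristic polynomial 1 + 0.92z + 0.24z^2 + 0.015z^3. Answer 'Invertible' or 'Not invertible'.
\text{Invertible}

The MA(q) characteristic polynomial is P(z) = 1 + 0.92z + 0.24z^2 + 0.015z^3.
Invertibility requires all roots to lie outside the unit circle, i.e. |z| > 1 for every root.
Degree 3: look for a simple real root z0 first, then factor out (1 - z/z0) and solve the remaining quadratic.
Testing z0 = -2: P(-2) = 1 + (0.92)(-2) + (0.24)(-2)^2 + (0.015)(-2)^3
  = 1 + (-1.84) + (0.96) + (-0.12) = 0.  So z_0 = -2 is a root, |z_0| = 2.
Divide out the factor (1 + 0.5 z) = (1 - z/z0) (since 1/z0 = -0.5):
  P(z) = (1 + 0.5 z)(1 + (0.42) z + (0.03) z^2)
  [check: z-coef 0.42 - (-0.5) = 0.92; z^2-coef 0.03 - (-0.5)(0.42) = 0.24; z^3-coef -(-0.5)(0.03) = 0.015.]
Remaining roots from the quadratic factor 1 + (0.42) z + (0.03) z^2:
  Set 1 + (0.42) z + (0.03) z^2 = 0, i.e. a z^2 + b z + c = 0 with a = 0.03, b = 0.42, c = 1.
  Discriminant D = b^2 - 4ac = (0.42)^2 - 4*(0.03)*1 = 0.1764 - (0.12) = 0.0564.
  D >= 0, so the roots are real: z = (-b +/- sqrt(D)) / (2a) = (-0.42 +/- 0.237487) / (0.06).
    z_1 = (-0.42 + 0.237487) / (0.06) = -3.0419,   |z_1| = 3.0419.
    z_2 = (-0.42 - 0.237487) / (0.06) = -10.9581,   |z_2| = 10.9581.
Moduli of all roots: 2.0000, 3.0419, 10.9581.
All moduli strictly greater than 1? Yes.
Verdict: Invertible.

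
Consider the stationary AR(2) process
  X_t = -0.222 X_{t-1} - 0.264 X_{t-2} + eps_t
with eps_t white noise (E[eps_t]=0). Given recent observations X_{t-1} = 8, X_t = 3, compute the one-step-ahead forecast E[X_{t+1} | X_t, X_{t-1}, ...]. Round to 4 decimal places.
E[X_{t+1} \mid \mathcal F_t] = -2.7780

For an AR(p) model X_t = c + sum_i phi_i X_{t-i} + eps_t, the
one-step-ahead conditional mean is
  E[X_{t+1} | X_t, ...] = c + sum_i phi_i X_{t+1-i}.
Substitute known values:
  E[X_{t+1} | ...] = (-0.222) * (3) + (-0.264) * (8)
                   = -2.7780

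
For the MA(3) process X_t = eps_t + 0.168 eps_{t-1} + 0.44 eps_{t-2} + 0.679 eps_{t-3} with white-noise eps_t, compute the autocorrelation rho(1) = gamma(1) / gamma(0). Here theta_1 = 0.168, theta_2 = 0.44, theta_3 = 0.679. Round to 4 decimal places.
\rho(1) = 0.3213

For an MA(q) process with theta_0 = 1, the autocovariance is
  gamma(k) = sigma^2 * sum_{i=0..q-k} theta_i * theta_{i+k},
and rho(k) = gamma(k) / gamma(0). Sigma^2 cancels.
  numerator   = (1)*(0.168) + (0.168)*(0.44) + (0.44)*(0.679) = 0.54068.
  denominator = (1)^2 + (0.168)^2 + (0.44)^2 + (0.679)^2 = 1.682865.
  rho(1) = 0.54068 / 1.682865 = 0.3213.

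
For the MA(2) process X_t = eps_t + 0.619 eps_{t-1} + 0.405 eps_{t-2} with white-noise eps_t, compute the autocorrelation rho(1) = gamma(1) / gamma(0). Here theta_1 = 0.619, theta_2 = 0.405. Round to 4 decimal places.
\rho(1) = 0.5621

For an MA(q) process with theta_0 = 1, the autocovariance is
  gamma(k) = sigma^2 * sum_{i=0..q-k} theta_i * theta_{i+k},
and rho(k) = gamma(k) / gamma(0). Sigma^2 cancels.
  numerator   = (1)*(0.619) + (0.619)*(0.405) = 0.869695.
  denominator = (1)^2 + (0.619)^2 + (0.405)^2 = 1.547186.
  rho(1) = 0.869695 / 1.547186 = 0.5621.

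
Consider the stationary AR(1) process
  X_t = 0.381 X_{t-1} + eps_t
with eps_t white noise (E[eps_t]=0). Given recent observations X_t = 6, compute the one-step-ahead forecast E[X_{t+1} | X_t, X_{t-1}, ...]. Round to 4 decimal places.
E[X_{t+1} \mid \mathcal F_t] = 2.2860

For an AR(p) model X_t = c + sum_i phi_i X_{t-i} + eps_t, the
one-step-ahead conditional mean is
  E[X_{t+1} | X_t, ...] = c + sum_i phi_i X_{t+1-i}.
Substitute known values:
  E[X_{t+1} | ...] = (0.381) * (6)
                   = 2.2860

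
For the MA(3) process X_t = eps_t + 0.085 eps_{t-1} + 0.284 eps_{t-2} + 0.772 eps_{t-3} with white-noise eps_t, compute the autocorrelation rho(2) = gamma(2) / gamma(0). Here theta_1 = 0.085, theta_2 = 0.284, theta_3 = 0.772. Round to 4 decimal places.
\rho(2) = 0.2076

For an MA(q) process with theta_0 = 1, the autocovariance is
  gamma(k) = sigma^2 * sum_{i=0..q-k} theta_i * theta_{i+k},
and rho(k) = gamma(k) / gamma(0). Sigma^2 cancels.
  numerator   = (1)*(0.284) + (0.085)*(0.772) = 0.34962.
  denominator = (1)^2 + (0.085)^2 + (0.284)^2 + (0.772)^2 = 1.683865.
  rho(2) = 0.34962 / 1.683865 = 0.2076.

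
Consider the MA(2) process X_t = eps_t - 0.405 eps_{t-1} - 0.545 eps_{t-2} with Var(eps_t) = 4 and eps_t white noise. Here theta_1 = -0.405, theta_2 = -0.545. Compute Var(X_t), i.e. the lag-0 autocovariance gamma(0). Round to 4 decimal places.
\gamma(0) = 5.8442

For an MA(q) process X_t = eps_t + sum_i theta_i eps_{t-i} with
Var(eps_t) = sigma^2, the variance is
  gamma(0) = sigma^2 * (1 + sum_i theta_i^2).
  sum_i theta_i^2 = (-0.405)^2 + (-0.545)^2 = 0.164025 + 0.297025 = 0.46105.
  gamma(0) = 4 * (1 + 0.46105) = 4 * 1.46105 = 5.8442.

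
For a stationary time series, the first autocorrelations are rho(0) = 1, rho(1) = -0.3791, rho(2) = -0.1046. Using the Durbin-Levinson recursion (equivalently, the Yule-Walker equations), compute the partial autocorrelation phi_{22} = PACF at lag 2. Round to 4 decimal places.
\phi_{22} = -0.2900

The PACF at lag k is phi_{kk}, the last component of the solution
to the Yule-Walker system G_k phi = r_k where
  (G_k)_{ij} = rho(|i - j|), (r_k)_i = rho(i), i,j = 1..k.
Equivalently, Durbin-Levinson gives phi_{kk} iteratively:
  phi_{11} = rho(1)
  phi_{kk} = [rho(k) - sum_{j=1..k-1} phi_{k-1,j} rho(k-j)]
            / [1 - sum_{j=1..k-1} phi_{k-1,j} rho(j)],
  phi_{k,j} = phi_{k-1,j} - phi_{kk} phi_{k-1,k-j},  j = 1..k-1.
Step k = 1:
  phi_11 = rho(1) = -0.3791.
Step k = 2:
  phi_22 = [rho(2) - phi_11 rho(1)] / [1 - phi_11 rho(1)] = [-0.1046 - (-0.3791)(-0.3791)] / [1 - (-0.3791)(-0.3791)]
         = -0.24831681 / 0.85628319 = -0.29.
Therefore phi_{22} = -0.2900.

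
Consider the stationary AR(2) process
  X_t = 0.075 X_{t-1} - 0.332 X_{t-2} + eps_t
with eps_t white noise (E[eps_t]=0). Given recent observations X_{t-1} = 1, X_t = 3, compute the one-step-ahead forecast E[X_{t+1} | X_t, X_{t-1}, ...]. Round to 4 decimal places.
E[X_{t+1} \mid \mathcal F_t] = -0.1070

For an AR(p) model X_t = c + sum_i phi_i X_{t-i} + eps_t, the
one-step-ahead conditional mean is
  E[X_{t+1} | X_t, ...] = c + sum_i phi_i X_{t+1-i}.
Substitute known values:
  E[X_{t+1} | ...] = (0.075) * (3) + (-0.332) * (1)
                   = -0.1070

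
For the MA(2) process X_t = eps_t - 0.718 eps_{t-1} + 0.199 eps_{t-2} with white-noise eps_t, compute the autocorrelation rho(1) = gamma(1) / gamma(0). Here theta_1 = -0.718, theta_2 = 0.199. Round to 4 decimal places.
\rho(1) = -0.5536

For an MA(q) process with theta_0 = 1, the autocovariance is
  gamma(k) = sigma^2 * sum_{i=0..q-k} theta_i * theta_{i+k},
and rho(k) = gamma(k) / gamma(0). Sigma^2 cancels.
  numerator   = (1)*(-0.718) + (-0.718)*(0.199) = -0.860882.
  denominator = (1)^2 + (-0.718)^2 + (0.199)^2 = 1.555125.
  rho(1) = -0.860882 / 1.555125 = -0.5536.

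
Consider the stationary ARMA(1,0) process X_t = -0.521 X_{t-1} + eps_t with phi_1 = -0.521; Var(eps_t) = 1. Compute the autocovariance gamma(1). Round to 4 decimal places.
\gamma(1) = -0.7151

Multiply the model equation by X_{t-k} and take expectations. With theta_0 = psi_0 = 1 and psi_j the MA(infinity) weights, this gives
  gamma(k) - sum_i phi_i gamma(k-i) = c_k,
  c_k = sigma^2 * sum_{j=k..q} theta_j psi_{j-k}   (c_k = 0 for k > q),
using gamma(-m) = gamma(m).
Pure AR (q = 0): c_0 = sigma^2 = 1, c_k = 0 for k >= 1.
Equations for k = 0 and k = 1 (AR order 1):
  gamma(0) = phi_1 gamma(1) + c_0
  gamma(1) = phi_1 gamma(0) + c_1
Substituting the second into the first: gamma(0) (1 - phi_1^2) = c_0 + phi_1 c_1, so
  gamma(0) = c_0 / (1 - phi_1^2) = 1 / (1 - (-0.521)^2) = 1 / 0.728559 = 1.372572.
  gamma(1) = phi_1 gamma(0) = (-0.521)(1.372572) = -0.71511.
Therefore gamma(1) = -0.7151 (to 4 decimal places).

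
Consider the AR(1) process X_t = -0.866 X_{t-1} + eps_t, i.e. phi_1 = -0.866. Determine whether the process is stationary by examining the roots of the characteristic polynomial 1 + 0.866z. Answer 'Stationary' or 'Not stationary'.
\text{Stationary}

The AR(p) characteristic polynomial is P(z) = 1 + 0.866z.
Stationarity requires all roots to lie outside the unit circle, i.e. |z| > 1 for every root.
This is linear in z: 1 + (0.866) z = 0  =>  z = -1/(0.866) = -1.154734,  |z| = 1.154734.
Moduli of all roots: 1.1547.
All moduli strictly greater than 1? Yes.
Verdict: Stationary.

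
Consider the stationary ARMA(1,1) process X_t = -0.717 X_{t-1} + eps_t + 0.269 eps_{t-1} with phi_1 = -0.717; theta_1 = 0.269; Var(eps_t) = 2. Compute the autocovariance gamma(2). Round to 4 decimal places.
\gamma(2) = 1.0671

Multiply the model equation by X_{t-k} and take expectations. With theta_0 = psi_0 = 1 and psi_j the MA(infinity) weights, this gives
  gamma(k) - sum_i phi_i gamma(k-i) = c_k,
  c_k = sigma^2 * sum_{j=k..q} theta_j psi_{j-k}   (c_k = 0 for k > q),
using gamma(-m) = gamma(m).
psi-weights needed (psi_j = theta_j + sum_i phi_i psi_{j-i}):
  psi_1 = theta_1 + phi_1 = 0.269 + (-0.717) = -0.448
Right-hand sides:
  c_0 = sigma^2 (1 + theta_1 psi_1) = 2 * (1 + (0.269)(-0.448)) = 2 * 0.879488 = 1.758976
  c_1 = sigma^2 theta_1 = 2 * (0.269) = 0.538
  c_2 = 0
Equations for k = 0 and k = 1 (AR order 1):
  gamma(0) = phi_1 gamma(1) + c_0
  gamma(1) = phi_1 gamma(0) + c_1
Substituting the second into the first: gamma(0) (1 - phi_1^2) = c_0 + phi_1 c_1, so
  gamma(0) = (c_0 + phi_1 c_1) / (1 - phi_1^2) = (1.758976 + (-0.717)(0.538)) / (1 - (-0.717)^2) = 1.37323 / 0.485911 = 2.826094.
  gamma(1) = phi_1 gamma(0) + c_1 = (-0.717)(2.826094) + (0.538) = -1.488309.
For k = 2 (> q): gamma(2) = phi_1 gamma(1) = (-0.717)(-1.488309) = 1.067118.
Therefore gamma(2) = 1.0671 (to 4 decimal places).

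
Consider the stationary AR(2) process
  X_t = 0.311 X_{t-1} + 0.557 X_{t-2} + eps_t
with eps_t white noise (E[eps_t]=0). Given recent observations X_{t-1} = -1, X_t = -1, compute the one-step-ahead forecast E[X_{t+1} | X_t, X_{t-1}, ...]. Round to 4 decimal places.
E[X_{t+1} \mid \mathcal F_t] = -0.8680

For an AR(p) model X_t = c + sum_i phi_i X_{t-i} + eps_t, the
one-step-ahead conditional mean is
  E[X_{t+1} | X_t, ...] = c + sum_i phi_i X_{t+1-i}.
Substitute known values:
  E[X_{t+1} | ...] = (0.311) * (-1) + (0.557) * (-1)
                   = -0.8680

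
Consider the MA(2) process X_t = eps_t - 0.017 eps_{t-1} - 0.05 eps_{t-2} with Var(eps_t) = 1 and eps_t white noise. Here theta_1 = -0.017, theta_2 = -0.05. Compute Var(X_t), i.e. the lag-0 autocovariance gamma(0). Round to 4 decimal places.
\gamma(0) = 1.0028

For an MA(q) process X_t = eps_t + sum_i theta_i eps_{t-i} with
Var(eps_t) = sigma^2, the variance is
  gamma(0) = sigma^2 * (1 + sum_i theta_i^2).
  sum_i theta_i^2 = (-0.017)^2 + (-0.05)^2 = 0.000289 + 0.0025 = 0.002789.
  gamma(0) = 1 * (1 + 0.002789) = 1 * 1.002789 = 1.002789, which rounds to 1.0028.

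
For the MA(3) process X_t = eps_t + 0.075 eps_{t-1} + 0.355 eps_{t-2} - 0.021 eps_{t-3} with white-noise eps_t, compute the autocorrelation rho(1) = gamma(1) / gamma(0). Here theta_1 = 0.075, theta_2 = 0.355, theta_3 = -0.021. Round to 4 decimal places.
\rho(1) = 0.0832

For an MA(q) process with theta_0 = 1, the autocovariance is
  gamma(k) = sigma^2 * sum_{i=0..q-k} theta_i * theta_{i+k},
and rho(k) = gamma(k) / gamma(0). Sigma^2 cancels.
  numerator   = (1)*(0.075) + (0.075)*(0.355) + (0.355)*(-0.021) = 0.09417.
  denominator = (1)^2 + (0.075)^2 + (0.355)^2 + (-0.021)^2 = 1.132091.
  rho(1) = 0.09417 / 1.132091 = 0.0832.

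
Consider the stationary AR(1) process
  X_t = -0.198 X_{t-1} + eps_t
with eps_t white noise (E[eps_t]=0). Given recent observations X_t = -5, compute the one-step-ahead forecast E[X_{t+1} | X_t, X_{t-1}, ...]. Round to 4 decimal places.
E[X_{t+1} \mid \mathcal F_t] = 0.9900

For an AR(p) model X_t = c + sum_i phi_i X_{t-i} + eps_t, the
one-step-ahead conditional mean is
  E[X_{t+1} | X_t, ...] = c + sum_i phi_i X_{t+1-i}.
Substitute known values:
  E[X_{t+1} | ...] = (-0.198) * (-5)
                   = 0.9900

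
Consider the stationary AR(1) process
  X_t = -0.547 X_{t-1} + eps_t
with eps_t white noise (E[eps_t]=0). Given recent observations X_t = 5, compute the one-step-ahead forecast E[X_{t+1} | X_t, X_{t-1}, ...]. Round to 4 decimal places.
E[X_{t+1} \mid \mathcal F_t] = -2.7350

For an AR(p) model X_t = c + sum_i phi_i X_{t-i} + eps_t, the
one-step-ahead conditional mean is
  E[X_{t+1} | X_t, ...] = c + sum_i phi_i X_{t+1-i}.
Substitute known values:
  E[X_{t+1} | ...] = (-0.547) * (5)
                   = -2.7350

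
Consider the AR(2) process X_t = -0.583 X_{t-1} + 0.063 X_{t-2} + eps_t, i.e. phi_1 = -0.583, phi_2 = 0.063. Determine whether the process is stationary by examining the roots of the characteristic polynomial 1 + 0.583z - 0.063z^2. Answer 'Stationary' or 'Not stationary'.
\text{Stationary}

The AR(p) characteristic polynomial is P(z) = 1 + 0.583z - 0.063z^2.
Stationarity requires all roots to lie outside the unit circle, i.e. |z| > 1 for every root.
Set 1 + (0.583) z + (-0.063) z^2 = 0, i.e. a z^2 + b z + c = 0 with a = -0.063, b = 0.583, c = 1.
Discriminant D = b^2 - 4ac = (0.583)^2 - 4*(-0.063)*1 = 0.339889 - (-0.252) = 0.591889.
D >= 0, so the roots are real: z = (-b +/- sqrt(D)) / (2a) = (-0.583 +/- 0.769343) / (-0.126).
  z_1 = (-0.583 + 0.769343) / (-0.126) = -1.4789,   |z_1| = 1.4789.
  z_2 = (-0.583 - 0.769343) / (-0.126) = 10.7329,   |z_2| = 10.7329.
Moduli of all roots: 1.4789, 10.7329.
All moduli strictly greater than 1? Yes.
Verdict: Stationary.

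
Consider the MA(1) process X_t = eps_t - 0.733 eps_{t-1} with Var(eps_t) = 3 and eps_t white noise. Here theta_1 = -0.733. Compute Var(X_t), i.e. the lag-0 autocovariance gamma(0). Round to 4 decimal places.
\gamma(0) = 4.6119

For an MA(q) process X_t = eps_t + sum_i theta_i eps_{t-i} with
Var(eps_t) = sigma^2, the variance is
  gamma(0) = sigma^2 * (1 + sum_i theta_i^2).
  sum_i theta_i^2 = (-0.733)^2 = 0.537289.
  gamma(0) = 3 * (1 + 0.537289) = 3 * 1.537289 = 4.611867, which rounds to 4.6119.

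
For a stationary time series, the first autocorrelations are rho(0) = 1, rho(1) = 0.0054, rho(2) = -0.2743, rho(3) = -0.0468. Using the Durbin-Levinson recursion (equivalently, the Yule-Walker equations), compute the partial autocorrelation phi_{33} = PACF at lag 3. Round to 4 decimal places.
\phi_{33} = -0.0470

The PACF at lag k is phi_{kk}, the last component of the solution
to the Yule-Walker system G_k phi = r_k where
  (G_k)_{ij} = rho(|i - j|), (r_k)_i = rho(i), i,j = 1..k.
Equivalently, Durbin-Levinson gives phi_{kk} iteratively:
  phi_{11} = rho(1)
  phi_{kk} = [rho(k) - sum_{j=1..k-1} phi_{k-1,j} rho(k-j)]
            / [1 - sum_{j=1..k-1} phi_{k-1,j} rho(j)],
  phi_{k,j} = phi_{k-1,j} - phi_{kk} phi_{k-1,k-j},  j = 1..k-1.
Step k = 1:
  phi_11 = rho(1) = 0.0054.
Step k = 2:
  phi_22 = [rho(2) - phi_11 rho(1)] / [1 - phi_11 rho(1)] = [-0.2743 - (0.0054)(0.0054)] / [1 - (0.0054)(0.0054)]
         = -0.27432916 / 0.99997084 = -0.274337.
  Update: phi_21 = phi_11 - phi_22 phi_11 = 0.0054 - (-0.274337)(0.0054) = 0.006881.
Step k = 3:
  phi_33 = [rho(3) - phi_21 rho(2) - phi_22 rho(1)] / [1 - phi_21 rho(1) - phi_22 rho(2)]
    numerator   = -0.0468 - (0.006881)(-0.2743) - (-0.274337)(0.0054) = -0.04343101
    denominator = 1 - (0.006881)(0.0054) - (-0.274337)(-0.2743) = 0.92471216
  phi_33 = -0.04343101 / 0.92471216 = -0.047.
Therefore phi_{33} = -0.0470.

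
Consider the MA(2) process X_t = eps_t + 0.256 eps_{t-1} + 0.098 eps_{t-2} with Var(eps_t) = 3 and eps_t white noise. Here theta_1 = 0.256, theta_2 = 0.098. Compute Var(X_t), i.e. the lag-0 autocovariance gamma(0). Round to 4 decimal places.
\gamma(0) = 3.2254

For an MA(q) process X_t = eps_t + sum_i theta_i eps_{t-i} with
Var(eps_t) = sigma^2, the variance is
  gamma(0) = sigma^2 * (1 + sum_i theta_i^2).
  sum_i theta_i^2 = (0.256)^2 + (0.098)^2 = 0.065536 + 0.009604 = 0.07514.
  gamma(0) = 3 * (1 + 0.07514) = 3 * 1.07514 = 3.22542, which rounds to 3.2254.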